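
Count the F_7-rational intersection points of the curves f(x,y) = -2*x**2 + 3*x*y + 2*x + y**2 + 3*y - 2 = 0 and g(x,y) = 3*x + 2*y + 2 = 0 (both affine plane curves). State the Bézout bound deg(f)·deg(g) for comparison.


Common zeros: ∅; count = 0; Bézout bound = 2.

deg(f) = 2, deg(g) = 1, so Bézout bound = 2.
Scan x ∈ F_7. For each x, list the y ∈ F_7 with f(x, y) ≡ 0 and those with g(x, y) ≡ 0 (mod 7); the common zeros in that column are the intersection.
  x = 0: f ≡ 0 at y ∈ ∅; g ≡ 0 at y ∈ {6}; common: ∅.
  x = 1: f ≡ 0 at y ∈ {2, 6}; g ≡ 0 at y ∈ {1}; common: ∅.
  x = 2: f ≡ 0 at y ∈ {6}; g ≡ 0 at y ∈ {3}; common: ∅.
  x = 3: f ≡ 0 at y ∈ {0, 2}; g ≡ 0 at y ∈ {5}; common: ∅.
  x = 4: f ≡ 0 at y ∈ {3}; g ≡ 0 at y ∈ {0}; common: ∅.
  x = 5: f ≡ 0 at y ∈ {0, 3}; g ≡ 0 at y ∈ {2}; common: ∅.
  x = 6: f ≡ 0 at y ∈ ∅; g ≡ 0 at y ∈ {4}; common: ∅.
Collecting: common zeros = ∅, so the count is 0.
Comparison with the Bézout bound: 0 ≤ 2 = deg(f)·deg(g), as expected for curves with no common component (the affine F_7-count falls short of the bound because intersections may lie at infinity, over extension fields, or carry multiplicity).


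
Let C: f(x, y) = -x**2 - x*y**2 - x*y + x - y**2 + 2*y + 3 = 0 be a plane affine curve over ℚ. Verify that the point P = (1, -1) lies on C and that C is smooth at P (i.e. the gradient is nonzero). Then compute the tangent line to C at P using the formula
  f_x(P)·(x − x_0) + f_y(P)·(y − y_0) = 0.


Tangent line at P: -x + 5*y + 6 = 0.

Step 1: f(1, -1) = 0, so P lies on C.
Step 2: partial derivatives
  f_x(x, y) = -2*x - y**2 - y + 1, f_y(x, y) = -2*x*y - x - 2*y + 2.
  f_x(P) = -1, f_y(P) = 5 (gradient nonzero, so P is smooth).
Step 3: tangent line at P: -1·(x − 1) + 5·(y − -1) = 0.
Expanding: -x + 5*y + 6 = 0.


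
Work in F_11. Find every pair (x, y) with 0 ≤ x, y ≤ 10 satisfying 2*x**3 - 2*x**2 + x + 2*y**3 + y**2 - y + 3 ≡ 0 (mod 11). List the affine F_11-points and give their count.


Affine F_11-points: {(0, 4), (1, 2), (3, 1), (3, 7), (3, 8), (4, 2), (5, 9), (6, 3), (7, 2), (8, 5), (9, 9), (10, 1), (10, 7), (10, 8)}; count = 14.

For each of the 121 pairs (x, y) ∈ F_11², evaluate f(x, y) mod 11. Record the zeros.
  x = 0: [0↦3, 1↦5, 2↦10, 3↦8, 4↦0, 5↦9, 6↦3, 7↦5, 8↦5, 9↦4, 10↦3]  zeros at y ∈ {4}
  x = 1: [0↦4, 1↦6, 2↦0, 3↦9, 4↦1, 5↦10, 6↦4, 7↦6, 8↦6, 9↦5, 10↦4]  zeros at y ∈ {2}
  x = 2: [0↦2, 1↦4, 2↦9, 3↦7, 4↦10, 5↦8, 6↦2, 7↦4, 8↦4, 9↦3, 10↦2]  zeros at y ∈ ∅
  x = 3: [0↦9, 1↦0, 2↦5, 3↦3, 4↦6, 5↦4, 6↦9, 7↦0, 8↦0, 9↦10, 10↦9]  zeros at y ∈ {1, 7, 8}
  x = 4: [0↦4, 1↦6, 2↦0, 3↦9, 4↦1, 5↦10, 6↦4, 7↦6, 8↦6, 9↦5, 10↦4]  zeros at y ∈ {2}
  x = 5: [0↦10, 1↦1, 2↦6, 3↦4, 4↦7, 5↦5, 6↦10, 7↦1, 8↦1, 9↦0, 10↦10]  zeros at y ∈ {9}
  x = 6: [0↦6, 1↦8, 2↦2, 3↦0, 4↦3, 5↦1, 6↦6, 7↦8, 8↦8, 9↦7, 10↦6]  zeros at y ∈ {3}
  x = 7: [0↦4, 1↦6, 2↦0, 3↦9, 4↦1, 5↦10, 6↦4, 7↦6, 8↦6, 9↦5, 10↦4]  zeros at y ∈ {2}
  x = 8: [0↦5, 1↦7, 2↦1, 3↦10, 4↦2, 5↦0, 6↦5, 7↦7, 8↦7, 9↦6, 10↦5]  zeros at y ∈ {5}
  x = 9: [0↦10, 1↦1, 2↦6, 3↦4, 4↦7, 5↦5, 6↦10, 7↦1, 8↦1, 9↦0, 10↦10]  zeros at y ∈ {9}
  x = 10: [0↦9, 1↦0, 2↦5, 3↦3, 4↦6, 5↦4, 6↦9, 7↦0, 8↦0, 9↦10, 10↦9]  zeros at y ∈ {1, 7, 8}
Collecting zeros: affine points = {(0, 4), (1, 2), (3, 1), (3, 7), (3, 8), (4, 2), (5, 9), (6, 3), (7, 2), (8, 5), (9, 9), (10, 1), (10, 7), (10, 8)}.
Total count |C(F_11)_aff| = 14.


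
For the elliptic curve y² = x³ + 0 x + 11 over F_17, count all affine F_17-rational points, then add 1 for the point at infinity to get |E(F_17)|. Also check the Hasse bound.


Affine points = {(2, 6), (2, 11), (3, 2), (3, 15), (5, 0), (8, 8), (8, 9), (9, 3), (9, 14), (10, 5), (10, 12), (11, 4), (11, 13), (13, 7), (13, 10), (14, 1), (14, 16)}; affine count = 17; |E(F_17)| = 18.

Discriminant check: Δ ∝ 4a³ + 27b² = 4·0³ + 27·11² = 4·0 + 27·121 ≡ 3 (mod 17). Nonzero ⇒ E is nonsingular.
For each x ∈ F_17, compute rhs = x³ + 0·x + 11 mod 17, then count y ∈ F_17 with y² ≡ rhs.
  x = 0: rhs = 11, matching y values: none (0 points).
  x = 1: rhs = 12, matching y values: none (0 points).
  x = 2: rhs = 2, matching y values: 6, 11 (2 points).
  x = 3: rhs = 4, matching y values: 2, 15 (2 points).
  x = 4: rhs = 7, matching y values: none (0 points).
  x = 5: rhs = 0, matching y values: 0 (1 points).
  x = 6: rhs = 6, matching y values: none (0 points).
  x = 7: rhs = 14, matching y values: none (0 points).
  x = 8: rhs = 13, matching y values: 8, 9 (2 points).
  x = 9: rhs = 9, matching y values: 3, 14 (2 points).
  x = 10: rhs = 8, matching y values: 5, 12 (2 points).
  x = 11: rhs = 16, matching y values: 4, 13 (2 points).
  x = 12: rhs = 5, matching y values: none (0 points).
  x = 13: rhs = 15, matching y values: 7, 10 (2 points).
  x = 14: rhs = 1, matching y values: 1, 16 (2 points).
  x = 15: rhs = 3, matching y values: none (0 points).
  x = 16: rhs = 10, matching y values: none (0 points).
Total affine count: 17.
Full point count |E(F_17)| = 17 + 1 = 18.
Hasse bound: |18 − (17+1)| = |0| = 0 ≤ 2√17 ≈ 8.2462 ✓.


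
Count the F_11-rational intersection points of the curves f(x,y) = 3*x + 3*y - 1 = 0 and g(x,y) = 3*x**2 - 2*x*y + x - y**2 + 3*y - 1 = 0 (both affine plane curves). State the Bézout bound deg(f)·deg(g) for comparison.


Common zeros: ∅; count = 0; Bézout bound = 2.

deg(f) = 1, deg(g) = 2, so Bézout bound = 2.
Scan x ∈ F_11. For each x, list the y ∈ F_11 with f(x, y) ≡ 0 and those with g(x, y) ≡ 0 (mod 11); the common zeros in that column are the intersection.
  x = 0: f ≡ 0 at y ∈ {4}; g ≡ 0 at y ∈ {5, 9}; common: ∅.
  x = 1: f ≡ 0 at y ∈ {3}; g ≡ 0 at y ∈ ∅; common: ∅.
  x = 2: f ≡ 0 at y ∈ {2}; g ≡ 0 at y ∈ {1, 9}; common: ∅.
  x = 3: f ≡ 0 at y ∈ {1}; g ≡ 0 at y ∈ {3, 5}; common: ∅.
  x = 4: f ≡ 0 at y ∈ {0}; g ≡ 0 at y ∈ {7, 10}; common: ∅.
  x = 5: f ≡ 0 at y ∈ {10}; g ≡ 0 at y ∈ ∅; common: ∅.
  x = 6: f ≡ 0 at y ∈ {9}; g ≡ 0 at y ∈ {3, 10}; common: ∅.
  x = 7: f ≡ 0 at y ∈ {8}; g ≡ 0 at y ∈ ∅; common: ∅.
  x = 8: f ≡ 0 at y ∈ {7}; g ≡ 0 at y ∈ ∅; common: ∅.
  x = 9: f ≡ 0 at y ∈ {6}; g ≡ 0 at y ∈ ∅; common: ∅.
  x = 10: f ≡ 0 at y ∈ {5}; g ≡ 0 at y ∈ ∅; common: ∅.
Collecting: common zeros = ∅, so the count is 0.
Comparison with the Bézout bound: 0 ≤ 2 = deg(f)·deg(g), as expected for curves with no common component (the affine F_11-count falls short of the bound because intersections may lie at infinity, over extension fields, or carry multiplicity).


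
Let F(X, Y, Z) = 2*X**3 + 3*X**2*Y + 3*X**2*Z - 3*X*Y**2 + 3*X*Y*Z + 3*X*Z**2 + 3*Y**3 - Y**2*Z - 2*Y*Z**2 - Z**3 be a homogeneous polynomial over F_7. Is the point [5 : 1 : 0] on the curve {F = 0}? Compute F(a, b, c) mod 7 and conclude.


F(5,1,0) ≡ 5 (mod 7); P is NOT on the curve.

Evaluate F(5, 1, 0) term-by-term (mod 7).
  2*X**3 ↦ 2·125·1·1 = 250
  3*X**2*Y ↦ 3·25·1·1 = 75
  3*X**2*Z ↦ 3·25·1·0 = 0
  -3*X*Y**2 ↦ -3·5·1·1 = -15
  3*X*Y*Z ↦ 3·5·1·0 = 0
  3*X*Z**2 ↦ 3·5·1·0 = 0
  3*Y**3 ↦ 3·1·1·1 = 3
  -Y**2*Z ↦ -1·1·1·0 = 0
  -2*Y*Z**2 ↦ -2·1·1·0 = 0
  -Z**3 ↦ -1·1·1·0 = 0
Sum: F(5, 1, 0) = (250) + (75) + (0) + (-15) + (0) + (0) + (3) + (0) + (0) + (0) = 313.
Reducing mod 7: 313 ≡ 5 (mod 7).
Since F(a, b, c) ≡ 5 ≠ 0 (mod 7), P does NOT lie on the curve.


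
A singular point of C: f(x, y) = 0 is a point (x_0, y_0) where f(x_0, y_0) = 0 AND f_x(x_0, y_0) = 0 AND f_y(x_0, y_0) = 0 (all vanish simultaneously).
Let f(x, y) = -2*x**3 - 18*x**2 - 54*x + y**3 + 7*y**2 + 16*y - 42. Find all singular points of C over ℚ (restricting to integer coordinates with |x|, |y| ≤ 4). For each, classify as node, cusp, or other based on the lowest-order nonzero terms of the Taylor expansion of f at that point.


Singular points: {(-3, -2)}; classification: cusp.

Compute partial derivatives:
  f_x = -6*x**2 - 36*x - 54.
  f_y = 3*y**2 + 14*y + 16.
Scan x_0 ∈ {−4, ..., 4}. For each x_0, f_y(x_0, y) is a polynomial in y; find its integer roots y ∈ {−4, ..., 4}, then test f_x and f at those candidates.
  x = -4: f_y(-4, y) = 3*y**2 + 14*y + 16; vanishes at y ∈ {-2}. (-4, -2): f_x = -6 ≠ 0.
  x = -3: f_y(-3, y) = 3*y**2 + 14*y + 16; vanishes at y ∈ {-2}. (-3, -2): f_x = 0, f = 0 — SINGULAR.
  x = -2: f_y(-2, y) = 3*y**2 + 14*y + 16; vanishes at y ∈ {-2}. (-2, -2): f_x = -6 ≠ 0.
  x = -1: f_y(-1, y) = 3*y**2 + 14*y + 16; vanishes at y ∈ {-2}. (-1, -2): f_x = -24 ≠ 0.
  x = 0: f_y(0, y) = 3*y**2 + 14*y + 16; vanishes at y ∈ {-2}. (0, -2): f_x = -54 ≠ 0.
  x = 1: f_y(1, y) = 3*y**2 + 14*y + 16; vanishes at y ∈ {-2}. (1, -2): f_x = -96 ≠ 0.
  x = 2: f_y(2, y) = 3*y**2 + 14*y + 16; vanishes at y ∈ {-2}. (2, -2): f_x = -150 ≠ 0.
  x = 3: f_y(3, y) = 3*y**2 + 14*y + 16; vanishes at y ∈ {-2}. (3, -2): f_x = -216 ≠ 0.
  x = 4: f_y(4, y) = 3*y**2 + 14*y + 16; vanishes at y ∈ {-2}. (4, -2): f_x = -294 ≠ 0.
Only singular point on the grid: (-3, -2).
Classify: substitute x = -3 + u, y = -2 + v and expand: f = -2*u**3 + v**3 + v**2.
No constant or linear terms (consistent with a singular point). Quadratic part: v**2. Cubic part: -2*u**3 + v**3.
The quadratic part v**2 is a perfect square, so there is a single (double) tangent line v = 0, i.e. y = -2. Restricting the cubic part to that line (v = 0) leaves -2*u**3 ≠ 0, so f is not divisible by v and the branch is v² ≈ 2*u**3 to lowest order — this is a cusp.
Classification: cusp.


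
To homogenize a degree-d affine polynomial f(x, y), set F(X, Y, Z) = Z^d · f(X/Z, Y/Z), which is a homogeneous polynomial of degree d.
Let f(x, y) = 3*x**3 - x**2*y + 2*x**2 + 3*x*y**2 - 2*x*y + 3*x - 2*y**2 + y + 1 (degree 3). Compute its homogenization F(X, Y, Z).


F(X, Y, Z) = 3*X**3 - X**2*Y + 2*X**2*Z + 3*X*Y**2 - 2*X*Y*Z + 3*X*Z**2 - 2*Y**2*Z + Y*Z**2 + Z**3

deg(f) = 3.
Substitute x = X/Z, y = Y/Z into f, then multiply by Z^3.
  monomial 3·x^3·y^0 ↦ 3·X^3·Y^0·Z^0.
  monomial -1·x^2·y^1 ↦ -1·X^2·Y^1·Z^0.
  monomial 2·x^2·y^0 ↦ 2·X^2·Y^0·Z^1.
  monomial 3·x^1·y^2 ↦ 3·X^1·Y^2·Z^0.
  monomial -2·x^1·y^1 ↦ -2·X^1·Y^1·Z^1.
  monomial 3·x^1·y^0 ↦ 3·X^1·Y^0·Z^2.
  monomial -2·x^0·y^2 ↦ -2·X^0·Y^2·Z^1.
  monomial 1·x^0·y^1 ↦ 1·X^0·Y^1·Z^2.
  monomial 1·x^0·y^0 ↦ 1·X^0·Y^0·Z^3.
Collecting: F(X, Y, Z) = 3*X**3 - X**2*Y + 2*X**2*Z + 3*X*Y**2 - 2*X*Y*Z + 3*X*Z**2 - 2*Y**2*Z + Y*Z**2 + Z**3.


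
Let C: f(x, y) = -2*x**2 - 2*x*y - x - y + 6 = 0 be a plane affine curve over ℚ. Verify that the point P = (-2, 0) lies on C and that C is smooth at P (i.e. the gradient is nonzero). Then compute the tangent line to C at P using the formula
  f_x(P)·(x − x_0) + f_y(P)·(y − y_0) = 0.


Tangent line at P: 7*x + 3*y + 14 = 0.

Step 1: f(-2, 0) = 0, so P lies on C.
Step 2: partial derivatives
  f_x(x, y) = -4*x - 2*y - 1, f_y(x, y) = -2*x - 1.
  f_x(P) = 7, f_y(P) = 3 (gradient nonzero, so P is smooth).
Step 3: tangent line at P: 7·(x − -2) + 3·(y − 0) = 0.
Expanding: 7*x + 3*y + 14 = 0.


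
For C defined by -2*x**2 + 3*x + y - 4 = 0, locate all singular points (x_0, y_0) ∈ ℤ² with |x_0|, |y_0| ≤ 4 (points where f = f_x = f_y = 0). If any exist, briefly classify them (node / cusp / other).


No singular points in the scanned grid; C is smooth there.

Compute partial derivatives:
  f_x = 3 - 4*x.
  f_y = 1.
f_y = 1 is a nonzero constant, so f_y never vanishes: no point (x, y) can satisfy f = f_x = f_y = 0. In particular no (x, y) ∈ {−4, ..., 4}² is singular; the curve is smooth.


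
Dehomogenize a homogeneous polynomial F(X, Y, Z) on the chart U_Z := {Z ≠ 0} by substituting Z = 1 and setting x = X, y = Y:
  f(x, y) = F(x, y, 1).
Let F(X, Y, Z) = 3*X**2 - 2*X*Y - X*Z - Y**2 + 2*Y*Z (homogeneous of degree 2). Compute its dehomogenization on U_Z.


f(x, y) = 3*x**2 - 2*x*y - x - y**2 + 2*y

On U_Z we set Z = 1. Each monomial c·X^i·Y^j·Z^k in F becomes c·x^i·y^j·1^k = c·x^i·y^j.
Substituting Z = 1: F(X, Y, 1) = 3*x**2 - 2*x*y - x - y**2 + 2*y.
Note: deg(f) ≤ deg(F) = 2; strict inequality happens when F is divisible by Z (lost terms).


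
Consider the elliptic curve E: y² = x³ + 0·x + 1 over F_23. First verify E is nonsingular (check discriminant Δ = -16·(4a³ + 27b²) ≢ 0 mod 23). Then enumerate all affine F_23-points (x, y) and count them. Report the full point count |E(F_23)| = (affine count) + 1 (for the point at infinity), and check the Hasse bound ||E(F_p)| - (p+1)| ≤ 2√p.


Affine points = {(0, 1), (0, 22), (1, 5), (1, 18), (2, 3), (2, 20), (10, 9), (10, 14), (12, 2), (12, 21), (13, 6), (13, 17), (14, 10), (14, 13), (15, 8), (15, 15), (16, 7), (16, 16), (19, 11), (19, 12), (21, 4), (21, 19), (22, 0)}; affine count = 23; |E(F_23)| = 24.

Discriminant check: Δ ∝ 4a³ + 27b² = 4·0³ + 27·1² = 4·0 + 27·1 ≡ 4 (mod 23). Nonzero ⇒ E is nonsingular.
For each x ∈ F_23, compute rhs = x³ + 0·x + 1 mod 23, then count y ∈ F_23 with y² ≡ rhs.
  x = 0: rhs = 1, matching y values: 1, 22 (2 points).
  x = 1: rhs = 2, matching y values: 5, 18 (2 points).
  x = 2: rhs = 9, matching y values: 3, 20 (2 points).
  x = 3: rhs = 5, matching y values: none (0 points).
  x = 4: rhs = 19, matching y values: none (0 points).
  x = 5: rhs = 11, matching y values: none (0 points).
  x = 6: rhs = 10, matching y values: none (0 points).
  x = 7: rhs = 22, matching y values: none (0 points).
  x = 8: rhs = 7, matching y values: none (0 points).
  x = 9: rhs = 17, matching y values: none (0 points).
  x = 10: rhs = 12, matching y values: 9, 14 (2 points).
  x = 11: rhs = 21, matching y values: none (0 points).
  x = 12: rhs = 4, matching y values: 2, 21 (2 points).
  x = 13: rhs = 13, matching y values: 6, 17 (2 points).
  x = 14: rhs = 8, matching y values: 10, 13 (2 points).
  x = 15: rhs = 18, matching y values: 8, 15 (2 points).
  x = 16: rhs = 3, matching y values: 7, 16 (2 points).
  x = 17: rhs = 15, matching y values: none (0 points).
  x = 18: rhs = 14, matching y values: none (0 points).
  x = 19: rhs = 6, matching y values: 11, 12 (2 points).
  x = 20: rhs = 20, matching y values: none (0 points).
  x = 21: rhs = 16, matching y values: 4, 19 (2 points).
  x = 22: rhs = 0, matching y values: 0 (1 points).
Total affine count: 23.
Full point count |E(F_23)| = 23 + 1 = 24.
Hasse bound: |24 − (23+1)| = |0| = 0 ≤ 2√23 ≈ 9.5917 ✓.


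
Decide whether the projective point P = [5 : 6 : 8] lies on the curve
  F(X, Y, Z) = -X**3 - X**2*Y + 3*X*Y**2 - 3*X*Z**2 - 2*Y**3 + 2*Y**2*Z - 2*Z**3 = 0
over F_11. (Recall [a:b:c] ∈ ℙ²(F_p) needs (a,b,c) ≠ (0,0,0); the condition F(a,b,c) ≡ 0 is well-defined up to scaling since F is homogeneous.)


F(5,6,8) ≡ 9 (mod 11); P is NOT on the curve.

Evaluate F(5, 6, 8) term-by-term (mod 11).
  -X**3 ↦ -1·125·1·1 = -125
  -X**2*Y ↦ -1·25·6·1 = -150
  3*X*Y**2 ↦ 3·5·36·1 = 540
  -3*X*Z**2 ↦ -3·5·1·64 = -960
  -2*Y**3 ↦ -2·1·216·1 = -432
  2*Y**2*Z ↦ 2·1·36·8 = 576
  -2*Z**3 ↦ -2·1·1·512 = -1024
Sum: F(5, 6, 8) = (-125) + (-150) + (540) + (-960) + (-432) + (576) + (-1024) = -1575.
Reducing mod 11: -1575 ≡ 9 (mod 11).
Since F(a, b, c) ≡ 9 ≠ 0 (mod 11), P does NOT lie on the curve.


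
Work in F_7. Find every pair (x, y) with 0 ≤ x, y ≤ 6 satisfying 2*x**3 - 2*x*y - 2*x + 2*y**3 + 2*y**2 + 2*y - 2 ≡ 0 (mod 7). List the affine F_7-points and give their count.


Affine F_7-points: {(0, 5), (1, 3), (5, 0)}; count = 3.

For each of the 49 pairs (x, y) ∈ F_7², evaluate f(x, y) mod 7. Record the zeros.
  x = 0: [0↦5, 1↦4, 2↦5, 3↦6, 4↦5, 5↦0, 6↦3]  zeros at y ∈ {5}
  x = 1: [0↦5, 1↦2, 2↦1, 3↦0, 4↦4, 5↦4, 6↦5]  zeros at y ∈ {3}
  x = 2: [0↦3, 1↦5, 2↦2, 3↦6, 4↦1, 5↦6, 6↦5]  zeros at y ∈ ∅
  x = 3: [0↦4, 1↦4, 2↦6, 3↦1, 4↦1, 5↦4, 6↦1]  zeros at y ∈ ∅
  x = 4: [0↦6, 1↦4, 2↦4, 3↦4, 4↦2, 5↦3, 6↦5]  zeros at y ∈ ∅
  x = 5: [0↦0, 1↦3, 2↦1, 3↦6, 4↦2, 5↦1, 6↦1]  zeros at y ∈ {0}
  x = 6: [0↦5, 1↦6, 2↦2, 3↦5, 4↦6, 5↦3, 6↦1]  zeros at y ∈ ∅
Collecting zeros: affine points = {(0, 5), (1, 3), (5, 0)}.
Total count |C(F_7)_aff| = 3.


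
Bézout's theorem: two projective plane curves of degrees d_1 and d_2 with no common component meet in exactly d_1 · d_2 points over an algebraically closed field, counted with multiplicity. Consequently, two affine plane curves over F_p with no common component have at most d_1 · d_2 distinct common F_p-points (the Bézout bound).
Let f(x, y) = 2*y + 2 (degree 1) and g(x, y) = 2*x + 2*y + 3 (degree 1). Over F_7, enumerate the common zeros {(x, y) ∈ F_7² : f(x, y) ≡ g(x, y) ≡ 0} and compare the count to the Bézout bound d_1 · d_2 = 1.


Common zeros: {(3, 6)}; count = 1; Bézout bound = 1.

deg(f) = 1, deg(g) = 1, so Bézout bound = 1.
Scan x ∈ F_7. For each x, list the y ∈ F_7 with f(x, y) ≡ 0 and those with g(x, y) ≡ 0 (mod 7); the common zeros in that column are the intersection.
  x = 0: f ≡ 0 at y ∈ {6}; g ≡ 0 at y ∈ {2}; common: ∅.
  x = 1: f ≡ 0 at y ∈ {6}; g ≡ 0 at y ∈ {1}; common: ∅.
  x = 2: f ≡ 0 at y ∈ {6}; g ≡ 0 at y ∈ {0}; common: ∅.
  x = 3: f ≡ 0 at y ∈ {6}; g ≡ 0 at y ∈ {6}; common: {6}.
  x = 4: f ≡ 0 at y ∈ {6}; g ≡ 0 at y ∈ {5}; common: ∅.
  x = 5: f ≡ 0 at y ∈ {6}; g ≡ 0 at y ∈ {4}; common: ∅.
  x = 6: f ≡ 0 at y ∈ {6}; g ≡ 0 at y ∈ {3}; common: ∅.
Collecting: common zeros = {(3, 6)}, so the count is 1.
Comparison with the Bézout bound: 1 ≤ 1 = deg(f)·deg(g), as expected for curves with no common component (the bound is attained).


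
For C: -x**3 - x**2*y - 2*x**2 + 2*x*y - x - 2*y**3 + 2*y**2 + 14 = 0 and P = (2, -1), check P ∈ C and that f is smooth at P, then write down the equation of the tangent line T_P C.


Tangent line at P: -19*x - 10*y + 28 = 0.

Step 1: f(2, -1) = 0, so P lies on C.
Step 2: partial derivatives
  f_x(x, y) = -3*x**2 - 2*x*y - 4*x + 2*y - 1, f_y(x, y) = -x**2 + 2*x - 6*y**2 + 4*y.
  f_x(P) = -19, f_y(P) = -10 (gradient nonzero, so P is smooth).
Step 3: tangent line at P: -19·(x − 2) + -10·(y − -1) = 0.
Expanding: -19*x - 10*y + 28 = 0.


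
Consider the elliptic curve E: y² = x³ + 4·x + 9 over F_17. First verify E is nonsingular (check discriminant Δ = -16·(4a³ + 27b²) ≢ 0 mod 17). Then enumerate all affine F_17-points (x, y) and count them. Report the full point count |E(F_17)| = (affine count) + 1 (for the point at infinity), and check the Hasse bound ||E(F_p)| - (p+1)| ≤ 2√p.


Affine points = {(0, 3), (0, 14), (2, 5), (2, 12), (4, 2), (4, 15), (5, 1), (5, 16), (8, 3), (8, 14), (9, 3), (9, 14), (12, 0), (14, 2), (14, 15), (16, 2), (16, 15)}; affine count = 17; |E(F_17)| = 18.

Discriminant check: Δ ∝ 4a³ + 27b² = 4·4³ + 27·9² = 4·64 + 27·81 ≡ 12 (mod 17). Nonzero ⇒ E is nonsingular.
For each x ∈ F_17, compute rhs = x³ + 4·x + 9 mod 17, then count y ∈ F_17 with y² ≡ rhs.
  x = 0: rhs = 9, matching y values: 3, 14 (2 points).
  x = 1: rhs = 14, matching y values: none (0 points).
  x = 2: rhs = 8, matching y values: 5, 12 (2 points).
  x = 3: rhs = 14, matching y values: none (0 points).
  x = 4: rhs = 4, matching y values: 2, 15 (2 points).
  x = 5: rhs = 1, matching y values: 1, 16 (2 points).
  x = 6: rhs = 11, matching y values: none (0 points).
  x = 7: rhs = 6, matching y values: none (0 points).
  x = 8: rhs = 9, matching y values: 3, 14 (2 points).
  x = 9: rhs = 9, matching y values: 3, 14 (2 points).
  x = 10: rhs = 12, matching y values: none (0 points).
  x = 11: rhs = 7, matching y values: none (0 points).
  x = 12: rhs = 0, matching y values: 0 (1 points).
  x = 13: rhs = 14, matching y values: none (0 points).
  x = 14: rhs = 4, matching y values: 2, 15 (2 points).
  x = 15: rhs = 10, matching y values: none (0 points).
  x = 16: rhs = 4, matching y values: 2, 15 (2 points).
Total affine count: 17.
Full point count |E(F_17)| = 17 + 1 = 18.
Hasse bound: |18 − (17+1)| = |0| = 0 ≤ 2√17 ≈ 8.2462 ✓.


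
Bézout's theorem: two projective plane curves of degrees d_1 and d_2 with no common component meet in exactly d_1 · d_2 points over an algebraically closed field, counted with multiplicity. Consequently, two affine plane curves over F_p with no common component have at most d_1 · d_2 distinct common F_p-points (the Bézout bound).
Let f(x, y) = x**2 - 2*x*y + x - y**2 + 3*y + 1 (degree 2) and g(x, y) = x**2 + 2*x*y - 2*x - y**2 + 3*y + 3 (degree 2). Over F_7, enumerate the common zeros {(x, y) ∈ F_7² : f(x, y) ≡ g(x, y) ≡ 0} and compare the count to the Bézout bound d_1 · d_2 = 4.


Common zeros: {(6, 3)}; count = 1; Bézout bound = 4.

deg(f) = 2, deg(g) = 2, so Bézout bound = 4.
Scan x ∈ F_7. For each x, list the y ∈ F_7 with f(x, y) ≡ 0 and those with g(x, y) ≡ 0 (mod 7); the common zeros in that column are the intersection.
  x = 0: f ≡ 0 at y ∈ ∅; g ≡ 0 at y ∈ {5}; common: ∅.
  x = 1: f ≡ 0 at y ∈ ∅; g ≡ 0 at y ∈ ∅; common: ∅.
  x = 2: f ≡ 0 at y ∈ {0, 6}; g ≡ 0 at y ∈ ∅; common: ∅.
  x = 3: f ≡ 0 at y ∈ ∅; g ≡ 0 at y ∈ {1}; common: ∅.
  x = 4: f ≡ 0 at y ∈ {0, 2}; g ≡ 0 at y ∈ {1, 3}; common: ∅.
  x = 5: f ≡ 0 at y ∈ ∅; g ≡ 0 at y ∈ ∅; common: ∅.
  x = 6: f ≡ 0 at y ∈ {2, 3}; g ≡ 0 at y ∈ {3, 5}; common: {3}.
Collecting: common zeros = {(6, 3)}, so the count is 1.
Comparison with the Bézout bound: 1 ≤ 4 = deg(f)·deg(g), as expected for curves with no common component (the affine F_7-count falls short of the bound because intersections may lie at infinity, over extension fields, or carry multiplicity).


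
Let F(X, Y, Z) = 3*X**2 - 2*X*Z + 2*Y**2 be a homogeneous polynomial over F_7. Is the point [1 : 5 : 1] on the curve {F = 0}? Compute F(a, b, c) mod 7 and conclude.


F(1,5,1) ≡ 2 (mod 7); P is NOT on the curve.

Evaluate F(1, 5, 1) term-by-term (mod 7).
  3*X**2 ↦ 3·1·1·1 = 3
  -2*X*Z ↦ -2·1·1·1 = -2
  2*Y**2 ↦ 2·1·25·1 = 50
Sum: F(1, 5, 1) = (3) + (-2) + (50) = 51.
Reducing mod 7: 51 ≡ 2 (mod 7).
Since F(a, b, c) ≡ 2 ≠ 0 (mod 7), P does NOT lie on the curve.


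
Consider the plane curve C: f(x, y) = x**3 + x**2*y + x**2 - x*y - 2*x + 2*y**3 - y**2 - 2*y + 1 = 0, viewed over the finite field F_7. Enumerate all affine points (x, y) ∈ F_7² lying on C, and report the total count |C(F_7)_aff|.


Affine F_7-points: {(0, 1), (0, 4), (0, 6), (1, 1), (1, 4), (1, 6), (2, 2), (4, 1), (4, 2), (5, 2), (6, 6)}; count = 11.

For each of the 49 pairs (x, y) ∈ F_7², evaluate f(x, y) mod 7. Record the zeros.
  x = 0: [0↦1, 1↦0, 2↦2, 3↦5, 4↦0, 5↦6, 6↦0]  zeros at y ∈ {1, 4, 6}
  x = 1: [0↦1, 1↦0, 2↦2, 3↦5, 4↦0, 5↦6, 6↦0]  zeros at y ∈ {1, 4, 6}
  x = 2: [0↦2, 1↦3, 2↦0, 3↦5, 4↦2, 5↦3, 6↦6]  zeros at y ∈ {2}
  x = 3: [0↦3, 1↦1, 2↦2, 3↦4, 4↦5, 5↦3, 6↦3]  zeros at y ∈ ∅
  x = 4: [0↦3, 1↦0, 2↦0, 3↦1, 4↦1, 5↦5, 6↦4]  zeros at y ∈ {1, 2}
  x = 5: [0↦1, 1↦6, 2↦0, 3↦2, 4↦3, 5↦1, 6↦1]  zeros at y ∈ {2}
  x = 6: [0↦3, 1↦4, 2↦1, 3↦6, 4↦3, 5↦4, 6↦0]  zeros at y ∈ {6}
Collecting zeros: affine points = {(0, 1), (0, 4), (0, 6), (1, 1), (1, 4), (1, 6), (2, 2), (4, 1), (4, 2), (5, 2), (6, 6)}.
Total count |C(F_7)_aff| = 11.


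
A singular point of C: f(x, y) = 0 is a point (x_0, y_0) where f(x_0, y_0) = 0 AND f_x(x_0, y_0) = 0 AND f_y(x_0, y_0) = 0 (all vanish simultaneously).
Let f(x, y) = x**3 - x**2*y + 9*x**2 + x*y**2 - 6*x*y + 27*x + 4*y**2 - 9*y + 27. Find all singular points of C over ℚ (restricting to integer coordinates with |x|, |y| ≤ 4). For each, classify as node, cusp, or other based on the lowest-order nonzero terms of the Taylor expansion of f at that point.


Singular points: {(-3, 0)}; classification: cusp.

Compute partial derivatives:
  f_x = 3*x**2 - 2*x*y + 18*x + y**2 - 6*y + 27.
  f_y = -x**2 + 2*x*y - 6*x + 8*y - 9.
Scan x_0 ∈ {−4, ..., 4}. For each x_0, f_y(x_0, y) is a polynomial in y; find its integer roots y ∈ {−4, ..., 4}, then test f_x and f at those candidates.
  x = -4: f_y(-4, y) = -1; no integer root y with |y| ≤ 4.
  x = -3: f_y(-3, y) = 2*y; vanishes at y ∈ {0}. (-3, 0): f_x = 0, f = 0 — SINGULAR.
  x = -2: f_y(-2, y) = 4*y - 1; no integer root y with |y| ≤ 4.
  x = -1: f_y(-1, y) = 6*y - 4; no integer root y with |y| ≤ 4.
  x = 0: f_y(0, y) = 8*y - 9; no integer root y with |y| ≤ 4.
  x = 1: f_y(1, y) = 10*y - 16; no integer root y with |y| ≤ 4.
  x = 2: f_y(2, y) = 12*y - 25; no integer root y with |y| ≤ 4.
  x = 3: f_y(3, y) = 14*y - 36; no integer root y with |y| ≤ 4.
  x = 4: f_y(4, y) = 16*y - 49; no integer root y with |y| ≤ 4.
Only singular point on the grid: (-3, 0).
Classify: substitute x = -3 + u, y = 0 + v and expand: f = u**3 - u**2*v + u*v**2 + v**2.
No constant or linear terms (consistent with a singular point). Quadratic part: v**2. Cubic part: u**3 - u**2*v + u*v**2.
The quadratic part v**2 is a perfect square, so there is a single (double) tangent line v = 0, i.e. y = 0. Restricting the cubic part to that line (v = 0) leaves u**3 ≠ 0, so f is not divisible by v and the branch is v² ≈ -u**3 to lowest order — this is a cusp.
Classification: cusp.


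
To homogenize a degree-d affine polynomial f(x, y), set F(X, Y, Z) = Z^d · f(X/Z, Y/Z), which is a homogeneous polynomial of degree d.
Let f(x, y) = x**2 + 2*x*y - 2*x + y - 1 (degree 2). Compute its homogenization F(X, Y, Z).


F(X, Y, Z) = X**2 + 2*X*Y - 2*X*Z + Y*Z - Z**2

deg(f) = 2.
Substitute x = X/Z, y = Y/Z into f, then multiply by Z^2.
  monomial 1·x^2·y^0 ↦ 1·X^2·Y^0·Z^0.
  monomial 2·x^1·y^1 ↦ 2·X^1·Y^1·Z^0.
  monomial -2·x^1·y^0 ↦ -2·X^1·Y^0·Z^1.
  monomial 1·x^0·y^1 ↦ 1·X^0·Y^1·Z^1.
  monomial -1·x^0·y^0 ↦ -1·X^0·Y^0·Z^2.
Collecting: F(X, Y, Z) = X**2 + 2*X*Y - 2*X*Z + Y*Z - Z**2.


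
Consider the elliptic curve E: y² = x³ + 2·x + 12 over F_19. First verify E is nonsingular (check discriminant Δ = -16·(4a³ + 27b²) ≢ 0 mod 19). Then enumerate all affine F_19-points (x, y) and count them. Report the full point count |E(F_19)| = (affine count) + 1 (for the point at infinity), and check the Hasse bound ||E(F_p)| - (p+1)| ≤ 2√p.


Affine points = {(2, 9), (2, 10), (3, 8), (3, 11), (10, 5), (10, 14), (11, 4), (11, 15), (12, 4), (12, 15), (15, 4), (15, 15), (16, 6), (16, 13), (17, 0), (18, 3), (18, 16)}; affine count = 17; |E(F_19)| = 18.

Discriminant check: Δ ∝ 4a³ + 27b² = 4·2³ + 27·12² = 4·8 + 27·144 ≡ 6 (mod 19). Nonzero ⇒ E is nonsingular.
For each x ∈ F_19, compute rhs = x³ + 2·x + 12 mod 19, then count y ∈ F_19 with y² ≡ rhs.
  x = 0: rhs = 12, matching y values: none (0 points).
  x = 1: rhs = 15, matching y values: none (0 points).
  x = 2: rhs = 5, matching y values: 9, 10 (2 points).
  x = 3: rhs = 7, matching y values: 8, 11 (2 points).
  x = 4: rhs = 8, matching y values: none (0 points).
  x = 5: rhs = 14, matching y values: none (0 points).
  x = 6: rhs = 12, matching y values: none (0 points).
  x = 7: rhs = 8, matching y values: none (0 points).
  x = 8: rhs = 8, matching y values: none (0 points).
  x = 9: rhs = 18, matching y values: none (0 points).
  x = 10: rhs = 6, matching y values: 5, 14 (2 points).
  x = 11: rhs = 16, matching y values: 4, 15 (2 points).
  x = 12: rhs = 16, matching y values: 4, 15 (2 points).
  x = 13: rhs = 12, matching y values: none (0 points).
  x = 14: rhs = 10, matching y values: none (0 points).
  x = 15: rhs = 16, matching y values: 4, 15 (2 points).
  x = 16: rhs = 17, matching y values: 6, 13 (2 points).
  x = 17: rhs = 0, matching y values: 0 (1 points).
  x = 18: rhs = 9, matching y values: 3, 16 (2 points).
Total affine count: 17.
Full point count |E(F_19)| = 17 + 1 = 18.
Hasse bound: |18 − (19+1)| = |-2| = 2 ≤ 2√19 ≈ 8.7178 ✓.


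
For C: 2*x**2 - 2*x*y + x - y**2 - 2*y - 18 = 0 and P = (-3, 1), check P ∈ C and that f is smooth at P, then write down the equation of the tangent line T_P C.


Tangent line at P: -13*x + 2*y - 41 = 0.

Step 1: f(-3, 1) = 0, so P lies on C.
Step 2: partial derivatives
  f_x(x, y) = 4*x - 2*y + 1, f_y(x, y) = -2*x - 2*y - 2.
  f_x(P) = -13, f_y(P) = 2 (gradient nonzero, so P is smooth).
Step 3: tangent line at P: -13·(x − -3) + 2·(y − 1) = 0.
Expanding: -13*x + 2*y - 41 = 0.


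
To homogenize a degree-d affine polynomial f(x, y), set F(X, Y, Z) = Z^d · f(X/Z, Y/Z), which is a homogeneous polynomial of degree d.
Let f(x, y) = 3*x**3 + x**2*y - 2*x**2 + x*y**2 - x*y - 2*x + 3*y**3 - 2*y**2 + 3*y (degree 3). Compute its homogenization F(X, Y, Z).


F(X, Y, Z) = 3*X**3 + X**2*Y - 2*X**2*Z + X*Y**2 - X*Y*Z - 2*X*Z**2 + 3*Y**3 - 2*Y**2*Z + 3*Y*Z**2

deg(f) = 3.
Substitute x = X/Z, y = Y/Z into f, then multiply by Z^3.
  monomial 3·x^3·y^0 ↦ 3·X^3·Y^0·Z^0.
  monomial 1·x^2·y^1 ↦ 1·X^2·Y^1·Z^0.
  monomial -2·x^2·y^0 ↦ -2·X^2·Y^0·Z^1.
  monomial 1·x^1·y^2 ↦ 1·X^1·Y^2·Z^0.
  monomial -1·x^1·y^1 ↦ -1·X^1·Y^1·Z^1.
  monomial -2·x^1·y^0 ↦ -2·X^1·Y^0·Z^2.
  monomial 3·x^0·y^3 ↦ 3·X^0·Y^3·Z^0.
  monomial -2·x^0·y^2 ↦ -2·X^0·Y^2·Z^1.
  monomial 3·x^0·y^1 ↦ 3·X^0·Y^1·Z^2.
Collecting: F(X, Y, Z) = 3*X**3 + X**2*Y - 2*X**2*Z + X*Y**2 - X*Y*Z - 2*X*Z**2 + 3*Y**3 - 2*Y**2*Z + 3*Y*Z**2.


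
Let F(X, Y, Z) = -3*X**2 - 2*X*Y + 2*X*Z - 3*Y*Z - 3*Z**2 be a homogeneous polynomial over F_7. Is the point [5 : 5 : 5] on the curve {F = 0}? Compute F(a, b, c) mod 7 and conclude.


F(5,5,5) ≡ 6 (mod 7); P is NOT on the curve.

Evaluate F(5, 5, 5) term-by-term (mod 7).
  -3*X**2 ↦ -3·25·1·1 = -75
  -2*X*Y ↦ -2·5·5·1 = -50
  2*X*Z ↦ 2·5·1·5 = 50
  -3*Y*Z ↦ -3·1·5·5 = -75
  -3*Z**2 ↦ -3·1·1·25 = -75
Sum: F(5, 5, 5) = (-75) + (-50) + (50) + (-75) + (-75) = -225.
Reducing mod 7: -225 ≡ 6 (mod 7).
Since F(a, b, c) ≡ 6 ≠ 0 (mod 7), P does NOT lie on the curve.


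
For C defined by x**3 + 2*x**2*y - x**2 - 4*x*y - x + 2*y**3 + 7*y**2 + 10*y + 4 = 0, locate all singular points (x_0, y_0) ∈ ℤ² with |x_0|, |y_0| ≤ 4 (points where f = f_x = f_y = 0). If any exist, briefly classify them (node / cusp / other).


Singular points: {(1, -1)}; classification: cusp.

Compute partial derivatives:
  f_x = 3*x**2 + 4*x*y - 2*x - 4*y - 1.
  f_y = 2*x**2 - 4*x + 6*y**2 + 14*y + 10.
Scan x_0 ∈ {−4, ..., 4}. For each x_0, f_y(x_0, y) is a polynomial in y; find its integer roots y ∈ {−4, ..., 4}, then test f_x and f at those candidates.
  x = -4: f_y(-4, y) = 6*y**2 + 14*y + 58; no integer root y with |y| ≤ 4.
  x = -3: f_y(-3, y) = 6*y**2 + 14*y + 40; no integer root y with |y| ≤ 4.
  x = -2: f_y(-2, y) = 6*y**2 + 14*y + 26; no integer root y with |y| ≤ 4.
  x = -1: f_y(-1, y) = 6*y**2 + 14*y + 16; no integer root y with |y| ≤ 4.
  x = 0: f_y(0, y) = 6*y**2 + 14*y + 10; no integer root y with |y| ≤ 4.
  x = 1: f_y(1, y) = 6*y**2 + 14*y + 8; vanishes at y ∈ {-1}. (1, -1): f_x = 0, f = 0 — SINGULAR.
  x = 2: f_y(2, y) = 6*y**2 + 14*y + 10; no integer root y with |y| ≤ 4.
  x = 3: f_y(3, y) = 6*y**2 + 14*y + 16; no integer root y with |y| ≤ 4.
  x = 4: f_y(4, y) = 6*y**2 + 14*y + 26; no integer root y with |y| ≤ 4.
Only singular point on the grid: (1, -1).
Classify: substitute x = 1 + u, y = -1 + v and expand: f = u**3 + 2*u**2*v + 2*v**3 + v**2.
No constant or linear terms (consistent with a singular point). Quadratic part: v**2. Cubic part: u**3 + 2*u**2*v + 2*v**3.
The quadratic part v**2 is a perfect square, so there is a single (double) tangent line v = 0, i.e. y = -1. Restricting the cubic part to that line (v = 0) leaves u**3 ≠ 0, so f is not divisible by v and the branch is v² ≈ -u**3 to lowest order — this is a cusp.
Classification: cusp.


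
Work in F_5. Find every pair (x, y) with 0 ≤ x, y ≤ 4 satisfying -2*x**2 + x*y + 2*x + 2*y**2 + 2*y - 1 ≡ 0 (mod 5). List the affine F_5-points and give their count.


Affine F_5-points: {(2, 0), (2, 3), (3, 2), (3, 3), (4, 0), (4, 2)}; count = 6.

For each of the 25 pairs (x, y) ∈ F_5², evaluate f(x, y) mod 5. Record the zeros.
  x = 0: [0↦4, 1↦3, 2↦1, 3↦3, 4↦4]  zeros at y ∈ ∅
  x = 1: [0↦4, 1↦4, 2↦3, 3↦1, 4↦3]  zeros at y ∈ ∅
  x = 2: [0↦0, 1↦1, 2↦1, 3↦0, 4↦3]  zeros at y ∈ {0, 3}
  x = 3: [0↦2, 1↦4, 2↦0, 3↦0, 4↦4]  zeros at y ∈ {2, 3}
  x = 4: [0↦0, 1↦3, 2↦0, 3↦1, 4↦1]  zeros at y ∈ {0, 2}
Collecting zeros: affine points = {(2, 0), (2, 3), (3, 2), (3, 3), (4, 0), (4, 2)}.
Total count |C(F_5)_aff| = 6.


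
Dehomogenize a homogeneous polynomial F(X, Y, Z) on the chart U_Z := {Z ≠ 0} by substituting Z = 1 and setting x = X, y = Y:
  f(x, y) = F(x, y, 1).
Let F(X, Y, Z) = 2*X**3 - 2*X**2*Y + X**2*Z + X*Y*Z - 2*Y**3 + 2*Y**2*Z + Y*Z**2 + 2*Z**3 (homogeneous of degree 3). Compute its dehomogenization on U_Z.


f(x, y) = 2*x**3 - 2*x**2*y + x**2 + x*y - 2*y**3 + 2*y**2 + y + 2

On U_Z we set Z = 1. Each monomial c·X^i·Y^j·Z^k in F becomes c·x^i·y^j·1^k = c·x^i·y^j.
Substituting Z = 1: F(X, Y, 1) = 2*x**3 - 2*x**2*y + x**2 + x*y - 2*y**3 + 2*y**2 + y + 2.
Note: deg(f) ≤ deg(F) = 3; strict inequality happens when F is divisible by Z (lost terms).


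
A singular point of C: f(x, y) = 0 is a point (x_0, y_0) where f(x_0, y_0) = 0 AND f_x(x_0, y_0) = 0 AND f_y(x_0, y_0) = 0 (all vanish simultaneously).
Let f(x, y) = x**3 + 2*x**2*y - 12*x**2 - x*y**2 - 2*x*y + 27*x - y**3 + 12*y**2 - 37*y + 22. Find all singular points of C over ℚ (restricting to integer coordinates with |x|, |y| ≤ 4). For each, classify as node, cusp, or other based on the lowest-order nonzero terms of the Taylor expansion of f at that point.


Singular points: {(2, 3)}; classification: cusp.

Compute partial derivatives:
  f_x = 3*x**2 + 4*x*y - 24*x - y**2 - 2*y + 27.
  f_y = 2*x**2 - 2*x*y - 2*x - 3*y**2 + 24*y - 37.
Scan x_0 ∈ {−4, ..., 4}. For each x_0, f_y(x_0, y) is a polynomial in y; find its integer roots y ∈ {−4, ..., 4}, then test f_x and f at those candidates.
  x = -4: f_y(-4, y) = -3*y**2 + 32*y + 3; no integer root y with |y| ≤ 4.
  x = -3: f_y(-3, y) = -3*y**2 + 30*y - 13; no integer root y with |y| ≤ 4.
  x = -2: f_y(-2, y) = -3*y**2 + 28*y - 25; vanishes at y ∈ {1}. (-2, 1): f_x = 76 ≠ 0.
  x = -1: f_y(-1, y) = -3*y**2 + 26*y - 33; no integer root y with |y| ≤ 4.
  x = 0: f_y(0, y) = -3*y**2 + 24*y - 37; no integer root y with |y| ≤ 4.
  x = 1: f_y(1, y) = -3*y**2 + 22*y - 37; no integer root y with |y| ≤ 4.
  x = 2: f_y(2, y) = -3*y**2 + 20*y - 33; vanishes at y ∈ {3}. (2, 3): f_x = 0, f = 0 — SINGULAR.
  x = 3: f_y(3, y) = -3*y**2 + 18*y - 25; no integer root y with |y| ≤ 4.
  x = 4: f_y(4, y) = -3*y**2 + 16*y - 13; vanishes at y ∈ {1}. (4, 1): f_x = -8 ≠ 0.
Only singular point on the grid: (2, 3).
Classify: substitute x = 2 + u, y = 3 + v and expand: f = u**3 + 2*u**2*v - u*v**2 - v**3 + v**2.
No constant or linear terms (consistent with a singular point). Quadratic part: v**2. Cubic part: u**3 + 2*u**2*v - u*v**2 - v**3.
The quadratic part v**2 is a perfect square, so there is a single (double) tangent line v = 0, i.e. y = 3. Restricting the cubic part to that line (v = 0) leaves u**3 ≠ 0, so f is not divisible by v and the branch is v² ≈ -u**3 to lowest order — this is a cusp.
Classification: cusp.


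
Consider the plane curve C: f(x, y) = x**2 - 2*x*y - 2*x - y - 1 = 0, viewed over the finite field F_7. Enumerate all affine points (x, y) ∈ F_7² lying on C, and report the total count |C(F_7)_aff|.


Affine F_7-points: {(0, 6), (1, 4), (2, 4), (4, 0), (5, 0), (6, 5)}; count = 6.

For each of the 49 pairs (x, y) ∈ F_7², evaluate f(x, y) mod 7. Record the zeros.
  x = 0: [0↦6, 1↦5, 2↦4, 3↦3, 4↦2, 5↦1, 6↦0]  zeros at y ∈ {6}
  x = 1: [0↦5, 1↦2, 2↦6, 3↦3, 4↦0, 5↦4, 6↦1]  zeros at y ∈ {4}
  x = 2: [0↦6, 1↦1, 2↦3, 3↦5, 4↦0, 5↦2, 6↦4]  zeros at y ∈ {4}
  x = 3: [0↦2, 1↦2, 2↦2, 3↦2, 4↦2, 5↦2, 6↦2]  zeros at y ∈ ∅
  x = 4: [0↦0, 1↦5, 2↦3, 3↦1, 4↦6, 5↦4, 6↦2]  zeros at y ∈ {0}
  x = 5: [0↦0, 1↦3, 2↦6, 3↦2, 4↦5, 5↦1, 6↦4]  zeros at y ∈ {0}
  x = 6: [0↦2, 1↦3, 2↦4, 3↦5, 4↦6, 5↦0, 6↦1]  zeros at y ∈ {5}
Collecting zeros: affine points = {(0, 6), (1, 4), (2, 4), (4, 0), (5, 0), (6, 5)}.
Total count |C(F_7)_aff| = 6.


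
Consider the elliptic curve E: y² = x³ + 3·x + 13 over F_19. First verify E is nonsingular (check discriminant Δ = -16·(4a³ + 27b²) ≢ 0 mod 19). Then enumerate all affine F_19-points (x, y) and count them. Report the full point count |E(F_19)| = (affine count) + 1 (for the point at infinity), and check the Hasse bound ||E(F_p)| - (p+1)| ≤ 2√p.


Affine points = {(1, 6), (1, 13), (3, 7), (3, 12), (5, 1), (5, 18), (6, 0), (7, 4), (7, 15), (8, 6), (8, 13), (9, 3), (9, 16), (10, 6), (10, 13), (11, 3), (11, 16), (13, 8), (13, 11), (14, 5), (14, 14), (18, 3), (18, 16)}; affine count = 23; |E(F_19)| = 24.

Discriminant check: Δ ∝ 4a³ + 27b² = 4·3³ + 27·13² = 4·27 + 27·169 ≡ 16 (mod 19). Nonzero ⇒ E is nonsingular.
For each x ∈ F_19, compute rhs = x³ + 3·x + 13 mod 19, then count y ∈ F_19 with y² ≡ rhs.
  x = 0: rhs = 13, matching y values: none (0 points).
  x = 1: rhs = 17, matching y values: 6, 13 (2 points).
  x = 2: rhs = 8, matching y values: none (0 points).
  x = 3: rhs = 11, matching y values: 7, 12 (2 points).
  x = 4: rhs = 13, matching y values: none (0 points).
  x = 5: rhs = 1, matching y values: 1, 18 (2 points).
  x = 6: rhs = 0, matching y values: 0 (1 points).
  x = 7: rhs = 16, matching y values: 4, 15 (2 points).
  x = 8: rhs = 17, matching y values: 6, 13 (2 points).
  x = 9: rhs = 9, matching y values: 3, 16 (2 points).
  x = 10: rhs = 17, matching y values: 6, 13 (2 points).
  x = 11: rhs = 9, matching y values: 3, 16 (2 points).
  x = 12: rhs = 10, matching y values: none (0 points).
  x = 13: rhs = 7, matching y values: 8, 11 (2 points).
  x = 14: rhs = 6, matching y values: 5, 14 (2 points).
  x = 15: rhs = 13, matching y values: none (0 points).
  x = 16: rhs = 15, matching y values: none (0 points).
  x = 17: rhs = 18, matching y values: none (0 points).
  x = 18: rhs = 9, matching y values: 3, 16 (2 points).
Total affine count: 23.
Full point count |E(F_19)| = 23 + 1 = 24.
Hasse bound: |24 − (19+1)| = |4| = 4 ≤ 2√19 ≈ 8.7178 ✓.


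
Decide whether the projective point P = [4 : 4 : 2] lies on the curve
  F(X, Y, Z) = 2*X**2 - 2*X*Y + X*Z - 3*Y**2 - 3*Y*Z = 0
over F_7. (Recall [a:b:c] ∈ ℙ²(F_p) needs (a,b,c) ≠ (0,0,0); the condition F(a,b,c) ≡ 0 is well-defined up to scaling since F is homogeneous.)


F(4,4,2) ≡ 6 (mod 7); P is NOT on the curve.

Evaluate F(4, 4, 2) term-by-term (mod 7).
  2*X**2 ↦ 2·16·1·1 = 32
  -2*X*Y ↦ -2·4·4·1 = -32
  X*Z ↦ 1·4·1·2 = 8
  -3*Y**2 ↦ -3·1·16·1 = -48
  -3*Y*Z ↦ -3·1·4·2 = -24
Sum: F(4, 4, 2) = (32) + (-32) + (8) + (-48) + (-24) = -64.
Reducing mod 7: -64 ≡ 6 (mod 7).
Since F(a, b, c) ≡ 6 ≠ 0 (mod 7), P does NOT lie on the curve.


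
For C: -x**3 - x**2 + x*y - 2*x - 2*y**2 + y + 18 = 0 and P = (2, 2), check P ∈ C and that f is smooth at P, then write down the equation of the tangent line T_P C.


Tangent line at P: -16*x - 5*y + 42 = 0.

Step 1: f(2, 2) = 0, so P lies on C.
Step 2: partial derivatives
  f_x(x, y) = -3*x**2 - 2*x + y - 2, f_y(x, y) = x - 4*y + 1.
  f_x(P) = -16, f_y(P) = -5 (gradient nonzero, so P is smooth).
Step 3: tangent line at P: -16·(x − 2) + -5·(y − 2) = 0.
Expanding: -16*x - 5*y + 42 = 0.


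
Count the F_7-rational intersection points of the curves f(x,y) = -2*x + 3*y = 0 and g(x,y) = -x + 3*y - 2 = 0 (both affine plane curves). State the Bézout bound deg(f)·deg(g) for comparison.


Common zeros: {(2, 6)}; count = 1; Bézout bound = 1.

deg(f) = 1, deg(g) = 1, so Bézout bound = 1.
Scan x ∈ F_7. For each x, list the y ∈ F_7 with f(x, y) ≡ 0 and those with g(x, y) ≡ 0 (mod 7); the common zeros in that column are the intersection.
  x = 0: f ≡ 0 at y ∈ {0}; g ≡ 0 at y ∈ {3}; common: ∅.
  x = 1: f ≡ 0 at y ∈ {3}; g ≡ 0 at y ∈ {1}; common: ∅.
  x = 2: f ≡ 0 at y ∈ {6}; g ≡ 0 at y ∈ {6}; common: {6}.
  x = 3: f ≡ 0 at y ∈ {2}; g ≡ 0 at y ∈ {4}; common: ∅.
  x = 4: f ≡ 0 at y ∈ {5}; g ≡ 0 at y ∈ {2}; common: ∅.
  x = 5: f ≡ 0 at y ∈ {1}; g ≡ 0 at y ∈ {0}; common: ∅.
  x = 6: f ≡ 0 at y ∈ {4}; g ≡ 0 at y ∈ {5}; common: ∅.
Collecting: common zeros = {(2, 6)}, so the count is 1.
Comparison with the Bézout bound: 1 ≤ 1 = deg(f)·deg(g), as expected for curves with no common component (the bound is attained).
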